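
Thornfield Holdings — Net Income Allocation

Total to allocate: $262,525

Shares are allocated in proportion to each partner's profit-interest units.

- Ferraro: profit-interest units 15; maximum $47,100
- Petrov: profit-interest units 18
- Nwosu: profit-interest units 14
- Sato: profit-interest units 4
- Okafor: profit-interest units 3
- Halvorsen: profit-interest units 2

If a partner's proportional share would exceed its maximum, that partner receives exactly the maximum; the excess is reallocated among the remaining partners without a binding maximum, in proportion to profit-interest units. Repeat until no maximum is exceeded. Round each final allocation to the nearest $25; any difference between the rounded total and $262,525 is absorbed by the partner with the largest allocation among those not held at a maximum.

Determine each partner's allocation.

Total profit-interest units = 56.
Pro-rata shares before constraints: Ferraro 70,319.20; Petrov 84,383.04; Nwosu 65,631.25; Sato 18,751.79; Okafor 14,063.84; Halvorsen 9,375.89.
Cap binds for Ferraro ($47,100); balance $215,425 reallocated over remaining profit-interest units 41.
Redistributed shares: Petrov 94,576.83 → $94,575; Nwosu 73,559.76 → $73,550; Sato 21,017.07 → $21,025; Okafor 15,762.80 → $15,775; Halvorsen 10,508.54 → $10,500.

Ferraro: $47,100; Petrov: $94,575; Nwosu: $73,550; Sato: $21,025; Okafor: $15,775; Halvorsen: $10,500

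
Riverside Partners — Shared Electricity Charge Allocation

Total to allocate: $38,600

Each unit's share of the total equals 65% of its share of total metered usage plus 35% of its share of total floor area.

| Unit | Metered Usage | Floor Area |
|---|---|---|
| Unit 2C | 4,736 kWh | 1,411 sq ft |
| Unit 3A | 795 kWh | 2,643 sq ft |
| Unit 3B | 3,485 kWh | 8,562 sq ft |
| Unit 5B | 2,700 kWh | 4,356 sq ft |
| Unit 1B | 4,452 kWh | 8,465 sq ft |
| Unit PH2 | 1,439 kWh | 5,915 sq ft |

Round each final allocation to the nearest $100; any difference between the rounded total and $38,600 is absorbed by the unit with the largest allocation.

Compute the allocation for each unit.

Metered usage total 17,607; floor area total 31,352.
Composite weights (65% metered usage + 35% floor area): Unit 2C 0.1906; Unit 3A 0.0589; Unit 3B 0.2242; Unit 5B 0.1483; Unit 1B 0.2589; Unit PH2 0.1192.
Unrounded shares: Unit 2C 7,356.83; Unit 3A 2,271.78; Unit 3B 8,655.61; Unit 5B 5,724.56; Unit 1B 9,991.79; Unit PH2 4,599.43.
At nearest $100: Unit 2C $7,400; Unit 3A $2,300; Unit 3B $8,700; Unit 5B $5,700; Unit 1B $10,000; Unit PH2 $4,600. Sum = $38,700.
Difference $38,600 − $38,700 = −$100 applied to largest allocation (Unit 1B): Unit 1B becomes $9,900.

Unit 2C: $7,400 | Unit 3A: $2,300 | Unit 3B: $8,700 | Unit 5B: $5,700 | Unit 1B: $9,900 | Unit PH2: $4,600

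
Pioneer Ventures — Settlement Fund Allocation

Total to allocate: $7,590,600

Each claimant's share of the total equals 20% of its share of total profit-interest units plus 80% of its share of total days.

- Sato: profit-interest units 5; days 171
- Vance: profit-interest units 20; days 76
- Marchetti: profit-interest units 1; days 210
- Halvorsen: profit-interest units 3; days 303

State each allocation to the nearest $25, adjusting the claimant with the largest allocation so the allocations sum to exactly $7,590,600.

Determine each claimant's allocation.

Profit-interest units total 29; days total 760.
Blended shares (20% profit-interest units + 80% days): Sato 0.2145; Vance 0.2179; Marchetti 0.2279; Halvorsen 0.3396.
Proportional shares: Sato 1,628,052.83; Vance 1,654,227.31; Marchetti 1,730,271.07; Halvorsen 2,578,048.79.
Rounded to nearest $25: Sato $1,628,050; Vance $1,654,225; Marchetti $1,730,275; Halvorsen $2,578,050. Sum = $7,590,600.
Rounded total matches; no reconciliation needed.

Sato: $1,628,050; Vance: $1,654,225; Marchetti: $1,730,275; Halvorsen: $2,578,050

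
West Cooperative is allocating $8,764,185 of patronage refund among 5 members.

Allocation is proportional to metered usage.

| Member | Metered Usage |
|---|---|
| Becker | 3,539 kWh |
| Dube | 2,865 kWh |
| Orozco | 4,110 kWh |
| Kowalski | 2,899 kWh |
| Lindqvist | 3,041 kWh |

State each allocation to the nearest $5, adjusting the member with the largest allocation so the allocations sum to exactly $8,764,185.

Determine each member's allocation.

Metered usage total: 16,454.
Unrounded shares: Becker 3,539/16,454 × $8,764,185 = 1,885,040.16; Dube 2,865/16,454 × $8,764,185 = 1,526,035.62; Orozco 4,110/16,454 × $8,764,185 = 2,189,181.98; Kowalski 2,899/16,454 × $8,764,185 = 1,544,145.64; Lindqvist 3,041/16,454 × $8,764,185 = 1,619,781.61.
Rounded to nearest $5: Becker $1,885,040; Dube $1,526,035; Orozco $2,189,180; Kowalski $1,544,145; Lindqvist $1,619,780. Sum = $8,764,180.
Difference $8,764,185 − $8,764,180 = +$5 applied to largest allocation (Orozco): Orozco becomes $2,189,185.

Becker: $1,885,040; Dube: $1,526,035; Orozco: $2,189,185; Kowalski: $1,544,145; Lindqvist: $1,619,780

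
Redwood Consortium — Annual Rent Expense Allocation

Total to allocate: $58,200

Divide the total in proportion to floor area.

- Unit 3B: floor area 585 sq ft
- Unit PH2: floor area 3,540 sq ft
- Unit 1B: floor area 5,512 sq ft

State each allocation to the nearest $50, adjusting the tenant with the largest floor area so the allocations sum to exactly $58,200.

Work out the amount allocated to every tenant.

Sum of floor area: 9,637.
Unrounded shares: Unit 3B 585/9,637 × $58,200 = 3,532.95; Unit PH2 3,540/9,637 × $58,200 = 21,378.85; Unit 1B 5,512/9,637 × $58,200 = 33,288.20.
At nearest $50: Unit 3B $3,550; Unit PH2 $21,400; Unit 1B $33,300. Sum = $58,250.
Difference $58,200 − $58,250 = −$50 applied to largest floor area (Unit 1B): Unit 1B becomes $33,250.

Unit 3B: $3,550 · Unit PH2: $21,400 · Unit 1B: $33,250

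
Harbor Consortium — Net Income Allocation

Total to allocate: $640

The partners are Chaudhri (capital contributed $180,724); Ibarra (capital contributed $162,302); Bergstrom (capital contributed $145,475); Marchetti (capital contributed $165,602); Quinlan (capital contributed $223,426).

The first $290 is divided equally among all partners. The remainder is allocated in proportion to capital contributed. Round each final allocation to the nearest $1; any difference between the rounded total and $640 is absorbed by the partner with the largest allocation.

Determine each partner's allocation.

Chaudhri: $130 | Ibarra: $123 | Bergstrom: $116 | Marchetti: $124 | Quinlan: $147

$290 shared equally gives $58 per partner.
Remainder $350 by capital contributed (total 877,529): Chaudhri 72.08 → $72; Ibarra 64.73 → $65; Bergstrom 58.02 → $58; Marchetti 66.05 → $66; Quinlan 89.11 → $89.
Totals: Chaudhri $58 + $72 = $130; Ibarra $58 + $65 = $123; Bergstrom $58 + $58 = $116; Marchetti $58 + $66 = $124; Quinlan $58 + $89 = $147.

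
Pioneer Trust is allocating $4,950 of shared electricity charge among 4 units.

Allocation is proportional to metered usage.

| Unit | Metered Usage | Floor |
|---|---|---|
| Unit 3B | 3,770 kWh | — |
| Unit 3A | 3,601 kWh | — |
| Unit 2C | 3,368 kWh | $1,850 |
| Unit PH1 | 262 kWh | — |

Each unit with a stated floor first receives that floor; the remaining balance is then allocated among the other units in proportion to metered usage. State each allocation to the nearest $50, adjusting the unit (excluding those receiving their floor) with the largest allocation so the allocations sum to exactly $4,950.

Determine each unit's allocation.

Minimums first: Unit 2C $1,850. Remaining pool $3,100.
Remaining pool split over remaining metered usage 7,633: Unit 3B 1,531.11 → $1,550; Unit 3A 1,462.48 → $1,450; Unit PH1 106.41 → $100.

Unit 3B: $1,550 · Unit 3A: $1,450 · Unit 2C: $1,850 · Unit PH1: $100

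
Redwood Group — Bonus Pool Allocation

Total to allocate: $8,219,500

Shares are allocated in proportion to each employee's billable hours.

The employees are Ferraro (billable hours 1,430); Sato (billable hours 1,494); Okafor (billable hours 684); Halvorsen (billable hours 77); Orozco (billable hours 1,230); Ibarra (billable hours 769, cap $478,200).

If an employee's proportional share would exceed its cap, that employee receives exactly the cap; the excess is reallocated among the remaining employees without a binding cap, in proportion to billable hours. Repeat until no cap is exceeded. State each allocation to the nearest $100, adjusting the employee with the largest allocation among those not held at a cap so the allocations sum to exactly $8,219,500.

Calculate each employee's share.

Ferraro: $2,252,300 · Sato: $2,353,100 · Okafor: $1,077,300 · Halvorsen: $121,300 · Orozco: $1,937,300 · Ibarra: $478,200

Sum of billable hours: 5,684.
Pro-rata shares before constraints: Ferraro 2,067,889.69; Sato 2,160,438.60; Okafor 989,116.47; Halvorsen 111,347.91; Orozco 1,778,674.35; Ibarra 1,112,032.99.
Held at cap: Ibarra ($478,200); residual $7,741,300 reallocated over remaining billable hours 4,915.
Remaining shares: Ferraro 2,252,300.92 → $2,252,300; Sato 2,353,103.19 → $2,353,100; Okafor 1,077,324.35 → $1,077,300; Halvorsen 121,277.74 → $121,300; Orozco 1,937,293.79 → $1,937,300.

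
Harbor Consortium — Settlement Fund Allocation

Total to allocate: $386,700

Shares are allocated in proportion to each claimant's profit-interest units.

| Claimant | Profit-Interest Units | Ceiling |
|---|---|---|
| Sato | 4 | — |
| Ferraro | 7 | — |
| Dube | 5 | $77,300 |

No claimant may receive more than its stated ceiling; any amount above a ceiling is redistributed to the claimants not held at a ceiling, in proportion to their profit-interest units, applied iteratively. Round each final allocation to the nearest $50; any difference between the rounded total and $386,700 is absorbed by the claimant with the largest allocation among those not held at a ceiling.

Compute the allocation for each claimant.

Sato: $112,500; Ferraro: $196,900; Dube: $77,300

Sum of profit-interest units: 16.
Unconstrained shares: Sato 96,675.00; Ferraro 169,181.25; Dube 120,843.75.
Cap binds for Dube ($77,300); remaining pool $309,400 reallocated over remaining profit-interest units 11.
Redistributed shares: Sato 112,509.09 → $112,500; Ferraro 196,890.91 → $196,900.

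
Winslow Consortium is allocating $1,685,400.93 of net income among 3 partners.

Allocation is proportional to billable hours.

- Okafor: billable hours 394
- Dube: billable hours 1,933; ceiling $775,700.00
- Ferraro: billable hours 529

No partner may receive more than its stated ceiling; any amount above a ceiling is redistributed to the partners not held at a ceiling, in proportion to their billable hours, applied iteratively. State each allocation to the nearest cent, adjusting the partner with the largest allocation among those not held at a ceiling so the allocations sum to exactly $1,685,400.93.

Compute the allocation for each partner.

Sum of billable hours: 2,856.
Pro-rata shares before constraints: Okafor 232,509.7922; Dube 1,140,714.2849; Ferraro 312,176.8529.
Capped: Dube ($775,700.00); residual $909,700.93 reallocated over remaining billable hours 923.
Remaining shares: Okafor 388,323.0405 → $388,323.04; Ferraro 521,377.8895 → $521,377.89.

Okafor: $388,323.04; Dube: $775,700.00; Ferraro: $521,377.89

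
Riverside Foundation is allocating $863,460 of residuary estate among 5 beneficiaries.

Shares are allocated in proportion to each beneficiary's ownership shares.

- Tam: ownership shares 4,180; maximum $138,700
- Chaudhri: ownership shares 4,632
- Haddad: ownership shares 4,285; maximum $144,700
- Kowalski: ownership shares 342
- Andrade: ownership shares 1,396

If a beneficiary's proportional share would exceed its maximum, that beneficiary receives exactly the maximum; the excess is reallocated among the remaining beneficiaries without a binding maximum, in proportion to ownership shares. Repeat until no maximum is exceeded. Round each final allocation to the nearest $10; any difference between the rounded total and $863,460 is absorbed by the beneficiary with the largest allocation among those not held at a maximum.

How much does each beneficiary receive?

Tam: $138,700 | Chaudhri: $421,800 | Haddad: $144,700 | Kowalski: $31,140 | Andrade: $127,120

Combined ownership shares = 14,835.
Unconstrained shares: Tam 243,293.75; Chaudhri 269,602.07; Haddad 249,405.20; Kowalski 19,905.85; Andrade 81,253.13.
Cap binds for Tam ($138,700), Haddad ($144,700); balance $580,060 reallocated over remaining ownership shares 6,370.
Shares after redistribution: Chaudhri 421,795.59 → $421,800; Kowalski 31,142.94 → $31,140; Andrade 127,121.47 → $127,120.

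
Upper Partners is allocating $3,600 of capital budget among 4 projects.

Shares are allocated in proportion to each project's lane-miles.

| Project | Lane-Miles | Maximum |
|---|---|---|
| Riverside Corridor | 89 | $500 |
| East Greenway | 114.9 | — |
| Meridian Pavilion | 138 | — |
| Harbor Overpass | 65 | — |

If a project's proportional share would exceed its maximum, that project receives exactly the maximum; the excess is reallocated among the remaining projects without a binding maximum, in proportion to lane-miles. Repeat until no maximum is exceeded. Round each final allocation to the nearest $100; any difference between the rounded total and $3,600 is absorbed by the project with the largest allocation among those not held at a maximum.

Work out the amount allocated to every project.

Lane-miles total: 406.9.
Unconstrained shares: Riverside Corridor 787.42; East Greenway 1,016.56; Meridian Pavilion 1,220.94; Harbor Overpass 575.08.
Held at cap: Riverside Corridor ($500); residual $3,100 reallocated over remaining lane-miles 317.9.
Redistributed shares: East Greenway 1,120.45 → $1,100; Meridian Pavilion 1,345.71 → $1,300; Harbor Overpass 633.85 → $600.
Rounding difference +$100 applied to Meridian Pavilion → $1,400.

Riverside Corridor: $500 · East Greenway: $1,100 · Meridian Pavilion: $1,400 · Harbor Overpass: $600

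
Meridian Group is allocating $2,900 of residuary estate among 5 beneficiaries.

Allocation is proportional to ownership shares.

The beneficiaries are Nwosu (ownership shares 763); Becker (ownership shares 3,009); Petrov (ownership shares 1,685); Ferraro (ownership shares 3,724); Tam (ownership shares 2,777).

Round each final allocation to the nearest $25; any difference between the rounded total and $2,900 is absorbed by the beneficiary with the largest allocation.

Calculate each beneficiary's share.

Total ownership shares = 11,958.
Unrounded shares: Nwosu 763/11,958 × $2,900 = 185.04; Becker 3,009/11,958 × $2,900 = 729.73; Petrov 1,685/11,958 × $2,900 = 408.64; Ferraro 3,724/11,958 × $2,900 = 903.13; Tam 2,777/11,958 × $2,900 = 673.47.
At nearest $25: Nwosu $175; Becker $725; Petrov $400; Ferraro $900; Tam $675. Sum = $2,875.
Difference $2,900 − $2,875 = +$25 applied to largest allocation (Ferraro): Ferraro becomes $925.

Nwosu: $175 · Becker: $725 · Petrov: $400 · Ferraro: $925 · Tam: $675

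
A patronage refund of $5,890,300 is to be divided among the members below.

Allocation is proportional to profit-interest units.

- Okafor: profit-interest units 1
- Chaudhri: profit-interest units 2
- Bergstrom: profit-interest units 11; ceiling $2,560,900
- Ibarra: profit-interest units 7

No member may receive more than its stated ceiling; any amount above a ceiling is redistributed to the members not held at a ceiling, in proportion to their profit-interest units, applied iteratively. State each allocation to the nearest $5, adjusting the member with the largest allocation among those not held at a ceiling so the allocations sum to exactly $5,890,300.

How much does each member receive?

Total profit-interest units = 21.
Pro-rata shares before constraints: Okafor 280,490.48; Chaudhri 560,980.95; Bergstrom 3,085,395.24; Ibarra 1,963,433.33.
Capped: Bergstrom ($2,560,900); balance $3,329,400 reallocated over remaining profit-interest units 10.
Redistributed shares: Okafor 332,940.00 → $332,940; Chaudhri 665,880.00 → $665,880; Ibarra 2,330,580.00 → $2,330,580.

Okafor: $332,940 · Chaudhri: $665,880 · Bergstrom: $2,560,900 · Ibarra: $2,330,580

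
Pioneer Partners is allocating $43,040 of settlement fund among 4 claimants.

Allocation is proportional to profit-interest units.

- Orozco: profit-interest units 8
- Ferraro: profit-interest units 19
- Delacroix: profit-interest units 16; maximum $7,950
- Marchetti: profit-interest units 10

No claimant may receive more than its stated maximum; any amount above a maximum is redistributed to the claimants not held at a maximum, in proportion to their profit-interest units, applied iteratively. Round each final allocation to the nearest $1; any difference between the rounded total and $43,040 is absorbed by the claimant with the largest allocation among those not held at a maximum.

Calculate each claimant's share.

Orozco: $7,587 | Ferraro: $18,019 | Delacroix: $7,950 | Marchetti: $9,484

Sum of profit-interest units: 53.
Proportional shares (ignoring caps): Orozco 6,496.60; Ferraro 15,429.43; Delacroix 12,993.21; Marchetti 8,120.75.
Capped: Delacroix ($7,950); remaining pool $35,090 reallocated over remaining profit-interest units 37.
Redistributed shares: Orozco 7,587.03 → $7,587; Ferraro 18,019.19 → $18,019; Marchetti 9,483.78 → $9,484.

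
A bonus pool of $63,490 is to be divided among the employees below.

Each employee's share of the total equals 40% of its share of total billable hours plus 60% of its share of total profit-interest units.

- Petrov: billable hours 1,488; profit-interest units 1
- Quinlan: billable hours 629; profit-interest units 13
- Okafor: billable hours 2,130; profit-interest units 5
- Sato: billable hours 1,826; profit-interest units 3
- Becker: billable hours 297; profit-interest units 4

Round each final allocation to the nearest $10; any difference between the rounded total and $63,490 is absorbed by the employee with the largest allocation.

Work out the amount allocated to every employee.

Petrov: $7,400 · Quinlan: $21,550 · Okafor: $15,820 · Sato: $11,680 · Becker: $7,040

Billable hours total 6,370; profit-interest units total 26.
Composite weights (40% billable hours + 60% profit-interest units): Petrov 0.1165; Quinlan 0.3395; Okafor 0.2491; Sato 0.1839; Becker 0.1110.
Pro-rata amounts: Petrov 7,397.53; Quinlan 21,554.71; Okafor 15,817.68; Sato 11,675.38; Becker 7,044.70.
After rounding ($10): Petrov $7,400; Quinlan $21,550; Okafor $15,820; Sato $11,680; Becker $7,040. Sum = $63,490.
Rounded total matches; no reconciliation needed.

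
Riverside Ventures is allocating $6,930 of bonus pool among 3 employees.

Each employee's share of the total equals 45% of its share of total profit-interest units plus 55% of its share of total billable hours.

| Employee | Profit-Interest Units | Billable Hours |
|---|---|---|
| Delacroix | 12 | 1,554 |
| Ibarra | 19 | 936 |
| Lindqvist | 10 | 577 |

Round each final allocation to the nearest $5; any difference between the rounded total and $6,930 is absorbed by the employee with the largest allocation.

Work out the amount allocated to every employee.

Delacroix: $2,840 · Ibarra: $2,610 · Lindqvist: $1,480

Profit-interest units total 41; billable hours total 3,067.
Combined weights (45% profit-interest units + 55% billable hours): Delacroix 0.4104; Ibarra 0.3764; Lindqvist 0.2132.
Raw shares: Delacroix 2,843.96; Ibarra 2,608.37; Lindqvist 1,477.67.
After rounding ($5): Delacroix $2,845; Ibarra $2,610; Lindqvist $1,480. Sum = $6,935.
Difference $6,930 − $6,935 = −$5 applied to largest allocation (Delacroix): Delacroix becomes $2,840.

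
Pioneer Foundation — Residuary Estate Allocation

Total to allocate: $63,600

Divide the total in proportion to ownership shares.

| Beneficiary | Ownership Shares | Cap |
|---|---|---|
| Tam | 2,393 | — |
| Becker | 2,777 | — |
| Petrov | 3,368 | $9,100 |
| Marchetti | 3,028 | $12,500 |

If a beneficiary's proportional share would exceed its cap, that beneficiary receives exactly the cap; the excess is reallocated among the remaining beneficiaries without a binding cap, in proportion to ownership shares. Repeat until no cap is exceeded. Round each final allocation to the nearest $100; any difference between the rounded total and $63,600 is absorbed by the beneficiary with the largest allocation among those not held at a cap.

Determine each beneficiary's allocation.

Tam: $19,400 | Becker: $22,600 | Petrov: $9,100 | Marchetti: $12,500

Combined ownership shares = 11,566.
Proportional shares (ignoring caps): Tam 13,158.81; Becker 15,270.38; Petrov 18,520.21; Marchetti 16,650.60.
Cap binds for Petrov ($9,100), Marchetti ($12,500); remaining pool $42,000 reallocated over remaining ownership shares 5,170.
Remaining shares: Tam 19,440.23 → $19,400; Becker 22,559.77 → $22,600.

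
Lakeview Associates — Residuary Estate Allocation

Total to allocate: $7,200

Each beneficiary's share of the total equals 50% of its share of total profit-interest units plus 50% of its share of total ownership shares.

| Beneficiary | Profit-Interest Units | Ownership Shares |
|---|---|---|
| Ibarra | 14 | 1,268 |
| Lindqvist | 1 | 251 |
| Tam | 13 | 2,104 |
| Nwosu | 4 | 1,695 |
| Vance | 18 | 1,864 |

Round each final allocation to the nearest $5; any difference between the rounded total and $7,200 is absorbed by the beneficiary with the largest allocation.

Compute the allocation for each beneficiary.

Ibarra: $1,645; Lindqvist: $200; Tam: $1,990; Nwosu: $1,140; Vance: $2,225

Totals — profit-interest units 50, ownership shares 7,182.
Combined weights (50% profit-interest units + 50% ownership shares): Ibarra 0.2283; Lindqvist 0.0275; Tam 0.2765; Nwosu 0.1580; Vance 0.3098.
Pro-rata amounts: Ibarra 1,643.59; Lindqvist 197.81; Tam 1,990.64; Nwosu 1,137.62; Vance 2,230.34.
After rounding ($5): Ibarra $1,645; Lindqvist $200; Tam $1,990; Nwosu $1,140; Vance $2,230. Sum = $7,205.
Difference $7,200 − $7,205 = −$5 applied to largest allocation (Vance): Vance becomes $2,225.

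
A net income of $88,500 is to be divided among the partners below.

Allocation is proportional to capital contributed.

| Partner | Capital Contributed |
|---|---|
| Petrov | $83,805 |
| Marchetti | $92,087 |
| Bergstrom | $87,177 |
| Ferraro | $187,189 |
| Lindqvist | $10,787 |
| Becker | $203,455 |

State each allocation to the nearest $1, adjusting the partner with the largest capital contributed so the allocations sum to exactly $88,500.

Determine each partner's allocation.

Sum of capital contributed: 664,500.
Raw shares: Petrov 83,805/664,500 × $88,500 = 11,161.39; Marchetti 92,087/664,500 × $88,500 = 12,264.41; Bergstrom 87,177/664,500 × $88,500 = 11,610.48; Ferraro 187,189/664,500 × $88,500 = 24,930.36; Lindqvist 10,787/664,500 × $88,500 = 1,436.64; Becker 203,455/664,500 × $88,500 = 27,096.72.
After rounding ($1): Petrov $11,161; Marchetti $12,264; Bergstrom $11,610; Ferraro $24,930; Lindqvist $1,437; Becker $27,097. Sum = $88,499.
Difference $88,500 − $88,499 = +$1 applied to largest capital contributed (Becker): Becker becomes $27,098.

Petrov: $11,161; Marchetti: $12,264; Bergstrom: $11,610; Ferraro: $24,930; Lindqvist: $1,437; Becker: $27,098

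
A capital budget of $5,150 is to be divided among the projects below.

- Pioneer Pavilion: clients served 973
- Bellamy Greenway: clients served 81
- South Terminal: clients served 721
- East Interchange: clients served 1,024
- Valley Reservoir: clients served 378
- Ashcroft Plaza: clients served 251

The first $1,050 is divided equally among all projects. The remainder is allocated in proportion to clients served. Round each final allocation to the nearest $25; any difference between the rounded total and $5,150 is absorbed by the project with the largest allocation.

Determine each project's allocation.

$1,050 shared equally gives $175 per project.
Remainder $4,100 by clients served (total 3,428): Pioneer Pavilion 1,163.74 → $1,175; Bellamy Greenway 96.88 → $100; South Terminal 862.34 → $850; East Interchange 1,224.74 → $1,225; Valley Reservoir 452.10 → $450; Ashcroft Plaza 300.20 → $300.
Totals: Pioneer Pavilion $175 + $1,175 = $1,350; Bellamy Greenway $175 + $100 = $275; South Terminal $175 + $850 = $1,025; East Interchange $175 + $1,225 = $1,400; Valley Reservoir $175 + $450 = $625; Ashcroft Plaza $175 + $300 = $475.

Pioneer Pavilion: $1,350 | Bellamy Greenway: $275 | South Terminal: $1,025 | East Interchange: $1,400 | Valley Reservoir: $625 | Ashcroft Plaza: $475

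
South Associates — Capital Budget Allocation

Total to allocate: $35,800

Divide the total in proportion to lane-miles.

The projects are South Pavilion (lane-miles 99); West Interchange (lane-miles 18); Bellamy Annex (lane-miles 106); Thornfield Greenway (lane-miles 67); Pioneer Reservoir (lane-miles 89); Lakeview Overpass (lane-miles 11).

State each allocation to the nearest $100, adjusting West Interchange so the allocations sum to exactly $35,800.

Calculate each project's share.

South Pavilion: $9,100; West Interchange: $1,600; Bellamy Annex: $9,700; Thornfield Greenway: $6,200; Pioneer Reservoir: $8,200; Lakeview Overpass: $1,000

Lane-miles total: 390.
Unrounded shares: South Pavilion 99/390 × $35,800 = 9,087.69; West Interchange 18/390 × $35,800 = 1,652.31; Bellamy Annex 106/390 × $35,800 = 9,730.26; Thornfield Greenway 67/390 × $35,800 = 6,150.26; Pioneer Reservoir 89/390 × $35,800 = 8,169.74; Lakeview Overpass 11/390 × $35,800 = 1,009.74.
After rounding ($100): South Pavilion $9,100; West Interchange $1,700; Bellamy Annex $9,700; Thornfield Greenway $6,200; Pioneer Reservoir $8,200; Lakeview Overpass $1,000. Sum = $35,900.
Difference $35,800 − $35,900 = −$100 applied to West Interchange: West Interchange becomes $1,600.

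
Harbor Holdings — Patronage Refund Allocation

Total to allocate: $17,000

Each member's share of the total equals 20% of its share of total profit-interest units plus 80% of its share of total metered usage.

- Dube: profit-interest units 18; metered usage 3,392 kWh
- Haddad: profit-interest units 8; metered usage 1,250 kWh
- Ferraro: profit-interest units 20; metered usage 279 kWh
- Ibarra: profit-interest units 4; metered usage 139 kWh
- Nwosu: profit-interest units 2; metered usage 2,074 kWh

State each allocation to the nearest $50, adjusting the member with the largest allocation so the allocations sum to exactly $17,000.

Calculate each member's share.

Totals — profit-interest units 52, metered usage 7,134.
Combined weights (20% profit-interest units + 80% metered usage): Dube 0.4496; Haddad 0.1709; Ferraro 0.1082; Ibarra 0.0310; Nwosu 0.2403.
Proportional shares: Dube 7,643.31; Haddad 2,906.03; Ferraro 1,839.57; Ibarra 526.52; Nwosu 4,084.57.
At nearest $50: Dube $7,650; Haddad $2,900; Ferraro $1,850; Ibarra $550; Nwosu $4,100. Sum = $17,050.
Difference $17,000 − $17,050 = −$50 applied to largest allocation (Dube): Dube becomes $7,600.

Dube: $7,600 · Haddad: $2,900 · Ferraro: $1,850 · Ibarra: $550 · Nwosu: $4,100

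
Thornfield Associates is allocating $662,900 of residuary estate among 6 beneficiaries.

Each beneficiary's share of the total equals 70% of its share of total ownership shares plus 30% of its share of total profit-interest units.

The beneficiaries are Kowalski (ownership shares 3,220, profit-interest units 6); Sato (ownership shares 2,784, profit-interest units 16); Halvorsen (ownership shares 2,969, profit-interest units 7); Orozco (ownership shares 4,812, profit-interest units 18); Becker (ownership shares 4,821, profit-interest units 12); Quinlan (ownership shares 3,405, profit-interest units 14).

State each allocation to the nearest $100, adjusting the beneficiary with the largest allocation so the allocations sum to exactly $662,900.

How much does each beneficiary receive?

Kowalski: $84,200 | Sato: $102,300 | Halvorsen: $81,700 | Orozco: $150,500 | Becker: $134,300 | Quinlan: $109,900

Ownership shares total 22,011; profit-interest units total 73.
Blended shares (70% ownership shares + 30% profit-interest units): Kowalski 0.1271; Sato 0.1543; Halvorsen 0.1232; Orozco 0.2270; Becker 0.2026; Quinlan 0.1658.
Pro-rata amounts: Kowalski 84,228.66; Sato 102,279.49; Halvorsen 81,661.39; Orozco 150,481.73; Becker 134,325.99; Quinlan 109,922.75.
At nearest $100: Kowalski $84,200; Sato $102,300; Halvorsen $81,700; Orozco $150,500; Becker $134,300; Quinlan $109,900. Sum = $662,900.
Sum already equals the total — no adjustment.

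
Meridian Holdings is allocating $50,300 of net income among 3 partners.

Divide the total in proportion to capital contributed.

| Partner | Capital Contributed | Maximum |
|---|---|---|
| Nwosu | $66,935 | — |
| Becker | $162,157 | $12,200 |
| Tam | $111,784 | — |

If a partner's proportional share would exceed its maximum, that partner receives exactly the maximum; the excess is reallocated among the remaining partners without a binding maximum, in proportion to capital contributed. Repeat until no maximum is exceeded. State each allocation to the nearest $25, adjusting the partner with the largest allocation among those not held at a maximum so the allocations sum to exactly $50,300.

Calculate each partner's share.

Combined capital contributed = 340,876.
Proportional shares (ignoring caps): Nwosu 9,876.99; Becker 23,928.05; Tam 16,494.96.
Cap binds for Becker ($12,200); residual $38,100 reallocated over remaining capital contributed 178,719.
Remaining shares: Nwosu 14,269.46 → $14,275; Tam 23,830.54 → $23,825.

Nwosu: $14,275 · Becker: $12,200 · Tam: $23,825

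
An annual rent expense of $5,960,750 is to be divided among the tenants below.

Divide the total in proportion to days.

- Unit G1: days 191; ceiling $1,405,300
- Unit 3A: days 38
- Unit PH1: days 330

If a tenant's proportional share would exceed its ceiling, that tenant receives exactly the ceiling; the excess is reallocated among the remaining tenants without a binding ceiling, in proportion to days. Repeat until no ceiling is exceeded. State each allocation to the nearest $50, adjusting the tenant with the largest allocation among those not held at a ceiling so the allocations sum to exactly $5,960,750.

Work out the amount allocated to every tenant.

Sum of days: 559.
Proportional shares (ignoring caps): Unit G1 2,036,678.44; Unit 3A 405,203.04; Unit PH1 3,518,868.52.
Capped: Unit G1 ($1,405,300); remaining pool $4,555,450 reallocated over remaining days 368.
Redistributed shares: Unit 3A 470,399.73 → $470,400; Unit PH1 4,085,050.27 → $4,085,050.

Unit G1: $1,405,300 | Unit 3A: $470,400 | Unit PH1: $4,085,050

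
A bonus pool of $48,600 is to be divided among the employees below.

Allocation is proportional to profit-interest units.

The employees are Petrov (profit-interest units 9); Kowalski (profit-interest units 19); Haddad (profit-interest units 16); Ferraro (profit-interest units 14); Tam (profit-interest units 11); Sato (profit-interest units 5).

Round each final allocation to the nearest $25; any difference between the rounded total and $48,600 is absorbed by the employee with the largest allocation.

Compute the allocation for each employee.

Total profit-interest units = 74.
Proportional shares: Petrov 9/74 × $48,600 = 5,910.81; Kowalski 19/74 × $48,600 = 12,478.38; Haddad 16/74 × $48,600 = 10,508.11; Ferraro 14/74 × $48,600 = 9,194.59; Tam 11/74 × $48,600 = 7,224.32; Sato 5/74 × $48,600 = 3,283.78.
At nearest $25: Petrov $5,900; Kowalski $12,475; Haddad $10,500; Ferraro $9,200; Tam $7,225; Sato $3,275. Sum = $48,575.
Difference $48,600 − $48,575 = +$25 applied to largest allocation (Kowalski): Kowalski becomes $12,500.

Petrov: $5,900 · Kowalski: $12,500 · Haddad: $10,500 · Ferraro: $9,200 · Tam: $7,225 · Sato: $3,275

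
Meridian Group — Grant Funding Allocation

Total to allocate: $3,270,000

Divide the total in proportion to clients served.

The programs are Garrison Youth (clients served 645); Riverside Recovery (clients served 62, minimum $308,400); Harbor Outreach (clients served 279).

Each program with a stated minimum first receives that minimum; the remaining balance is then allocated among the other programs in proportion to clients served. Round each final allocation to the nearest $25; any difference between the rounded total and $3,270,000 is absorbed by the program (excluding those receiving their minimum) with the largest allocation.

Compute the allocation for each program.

Garrison Youth: $2,067,350; Riverside Recovery: $308,400; Harbor Outreach: $894,250

Fund the minimums — Riverside Recovery $308,400. Residual $2,961,600.
Residual split over remaining clients served 924: Garrison Youth 2,067,350.65 → $2,067,350; Harbor Outreach 894,249.35 → $894,250.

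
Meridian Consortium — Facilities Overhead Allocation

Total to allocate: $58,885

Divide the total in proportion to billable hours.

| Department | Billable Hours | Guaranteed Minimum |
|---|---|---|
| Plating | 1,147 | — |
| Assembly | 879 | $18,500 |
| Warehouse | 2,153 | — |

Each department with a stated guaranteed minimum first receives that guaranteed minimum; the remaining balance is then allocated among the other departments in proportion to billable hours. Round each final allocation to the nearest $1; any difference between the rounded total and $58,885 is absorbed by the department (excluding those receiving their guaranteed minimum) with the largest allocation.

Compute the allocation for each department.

Fund the minimums — Assembly $18,500. Remaining pool $40,385.
Remaining pool split over remaining billable hours 3,300: Plating 14,036.85 → $14,037; Warehouse 26,348.15 → $26,348.

Plating: $14,037 · Assembly: $18,500 · Warehouse: $26,348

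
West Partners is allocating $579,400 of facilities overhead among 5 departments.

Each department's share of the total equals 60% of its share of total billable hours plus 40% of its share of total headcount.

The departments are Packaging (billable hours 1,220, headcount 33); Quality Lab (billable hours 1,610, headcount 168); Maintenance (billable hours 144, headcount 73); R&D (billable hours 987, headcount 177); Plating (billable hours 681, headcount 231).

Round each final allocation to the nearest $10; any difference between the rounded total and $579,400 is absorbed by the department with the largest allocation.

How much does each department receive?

Packaging: $102,580; Quality Lab: $177,660; Maintenance: $35,590; R&D: $134,070; Plating: $129,500

Billable hours total 4,642; headcount total 682.
Blended shares (60% billable hours + 40% headcount): Packaging 0.1770; Quality Lab 0.3066; Maintenance 0.0614; R&D 0.2314; Plating 0.2235.
Pro-rata amounts: Packaging 102,580.16; Quality Lab 177,663.55; Maintenance 35,591.33; R&D 134,065.42; Plating 129,499.54.
After rounding ($10): Packaging $102,580; Quality Lab $177,660; Maintenance $35,590; R&D $134,070; Plating $129,500. Sum = $579,400.
Sum already equals the total — no adjustment.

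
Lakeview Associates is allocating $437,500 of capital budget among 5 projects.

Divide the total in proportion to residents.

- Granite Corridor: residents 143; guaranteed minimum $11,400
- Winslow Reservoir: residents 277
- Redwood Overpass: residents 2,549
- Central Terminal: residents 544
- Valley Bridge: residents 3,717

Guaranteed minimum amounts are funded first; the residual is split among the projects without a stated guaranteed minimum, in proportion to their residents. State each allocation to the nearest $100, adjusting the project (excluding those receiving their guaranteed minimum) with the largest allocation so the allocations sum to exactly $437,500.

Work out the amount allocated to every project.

Guaranteed amounts: Granite Corridor $11,400. Remaining pool $426,100.
Remaining pool split over remaining residents 7,087: Winslow Reservoir 16,654.40 → $16,700; Redwood Overpass 153,256.51 → $153,300; Central Terminal 32,707.55 → $32,700; Valley Bridge 223,481.54 → $223,500.
Rounding difference −$100 applied to Valley Bridge → $223,400.

Granite Corridor: $11,400 | Winslow Reservoir: $16,700 | Redwood Overpass: $153,300 | Central Terminal: $32,700 | Valley Bridge: $223,400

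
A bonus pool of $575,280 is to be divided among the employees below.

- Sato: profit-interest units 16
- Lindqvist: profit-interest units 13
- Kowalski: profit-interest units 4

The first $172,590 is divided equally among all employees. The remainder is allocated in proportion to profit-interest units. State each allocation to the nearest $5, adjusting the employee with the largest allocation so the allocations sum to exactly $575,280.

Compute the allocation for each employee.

Sato: $252,775 · Lindqvist: $216,165 · Kowalski: $106,340

$172,590 shared equally gives $57,530 per employee.
Remainder $402,690 by profit-interest units (total 33): Sato 195,243.64 → $195,245; Lindqvist 158,635.45 → $158,635; Kowalski 48,810.91 → $48,810.
Totals: Sato $57,530 + $195,245 = $252,775; Lindqvist $57,530 + $158,635 = $216,165; Kowalski $57,530 + $48,810 = $106,340.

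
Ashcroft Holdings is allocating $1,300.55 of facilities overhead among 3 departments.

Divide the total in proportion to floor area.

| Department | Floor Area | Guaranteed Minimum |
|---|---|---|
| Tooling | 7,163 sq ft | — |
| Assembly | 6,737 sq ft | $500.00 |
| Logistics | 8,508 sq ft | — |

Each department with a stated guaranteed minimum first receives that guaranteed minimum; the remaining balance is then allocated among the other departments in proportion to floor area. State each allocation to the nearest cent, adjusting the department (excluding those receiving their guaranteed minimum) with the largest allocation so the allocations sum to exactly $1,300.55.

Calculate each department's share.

Guaranteed amounts: Assembly $500.00. Balance $800.55.
Balance split over remaining floor area 15,671: Tooling 365.9205 → $365.92; Logistics 434.6295 → $434.63.

Tooling: $365.92 · Assembly: $500.00 · Logistics: $434.63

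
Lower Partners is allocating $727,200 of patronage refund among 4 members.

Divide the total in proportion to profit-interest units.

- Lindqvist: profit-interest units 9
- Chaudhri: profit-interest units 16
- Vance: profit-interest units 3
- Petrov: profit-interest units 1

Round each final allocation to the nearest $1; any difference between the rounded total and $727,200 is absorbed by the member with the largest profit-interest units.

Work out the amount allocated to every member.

Total profit-interest units = 29.
Raw shares: Lindqvist 9/29 × $727,200 = 225,682.76; Chaudhri 16/29 × $727,200 = 401,213.79; Vance 3/29 × $727,200 = 75,227.59; Petrov 1/29 × $727,200 = 25,075.86.
After rounding ($1): Lindqvist $225,683; Chaudhri $401,214; Vance $75,228; Petrov $25,076. Sum = $727,201.
Difference $727,200 − $727,201 = −$1 applied to largest profit-interest units (Chaudhri): Chaudhri becomes $401,213.

Lindqvist: $225,683 · Chaudhri: $401,213 · Vance: $75,228 · Petrov: $25,076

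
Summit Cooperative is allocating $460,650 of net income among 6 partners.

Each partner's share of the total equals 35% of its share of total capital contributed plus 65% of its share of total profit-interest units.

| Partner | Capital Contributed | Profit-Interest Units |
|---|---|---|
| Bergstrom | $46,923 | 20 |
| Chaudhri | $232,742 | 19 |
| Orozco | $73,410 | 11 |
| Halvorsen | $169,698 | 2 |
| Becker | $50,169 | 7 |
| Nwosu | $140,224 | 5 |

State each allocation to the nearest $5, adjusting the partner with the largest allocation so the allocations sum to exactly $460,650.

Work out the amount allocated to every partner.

Totals — capital contributed 713,166, profit-interest units 64.
Composite weights (35% capital contributed + 65% profit-interest units): Bergstrom 0.2262; Chaudhri 0.3072; Orozco 0.1477; Halvorsen 0.1036; Becker 0.0957; Nwosu 0.1196.
Raw shares: Bergstrom 104,177.55; Chaudhri 141,507.71; Orozco 68,059.25; Halvorsen 47,721.07; Becker 44,091.19; Nwosu 55,093.23.
At nearest $5: Bergstrom $104,180; Chaudhri $141,510; Orozco $68,060; Halvorsen $47,720; Becker $44,090; Nwosu $55,095. Sum = $460,655.
Difference $460,650 − $460,655 = −$5 applied to largest allocation (Chaudhri): Chaudhri becomes $141,505.

Bergstrom: $104,180 | Chaudhri: $141,505 | Orozco: $68,060 | Halvorsen: $47,720 | Becker: $44,090 | Nwosu: $55,095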